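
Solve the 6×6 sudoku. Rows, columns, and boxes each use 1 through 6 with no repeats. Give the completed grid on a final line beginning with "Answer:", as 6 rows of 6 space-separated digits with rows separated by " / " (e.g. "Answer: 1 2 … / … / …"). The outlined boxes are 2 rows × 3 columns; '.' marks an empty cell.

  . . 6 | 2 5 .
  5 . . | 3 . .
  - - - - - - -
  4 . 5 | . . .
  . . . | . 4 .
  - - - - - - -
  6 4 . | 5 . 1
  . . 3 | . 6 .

Step 1. [r5c3∈{2}] r5c3 has the single candidate 2 ⇒ r5c3=2.
Step 2. [r4c1∈{1,2,3}] col 1 places 2 nowhere but r4c1, so r4c1=2.
Step 3. [r4c3∈{1}] r4c3 is down to just 1. So r4c3=1.
Step 4. [r4c4∈{6}] r4c4 is down to just 6. So r4c4=6.
Step 5. [r4c2∈{3}] only 3 remains possible at r4c2. So r4c2=3.
Step 6. [r3c5∈{1,2,3}] across col 5, 2 lands solely at r3c5, so r3c5=2.
Step 7. [r1c2∈{1}] r1c2's peers cover all but 1. So r1c2=1.
Step 8. [r1c6∈{4}] r1c6 has the single candidate 4, so r1c6=4.
Step 9. [r2c2∈{2}] only 2 remains possible at r2c2, so r2c2=2.
Step 10. [r3c6∈{3}] r3c6 has the single candidate 3, so r3c6=3.
Step 11. [r1c1∈{3}] only 3 remains possible at r1c1 ⇒ r1c1=3.
Step 12. [r3c2∈{6}] r3c2 is down to just 6 ⇒ r3c2=6.
Step 13. [r3c4∈{1}] r3c4 has the single candidate 1. So r3c4=1.
Step 14. [r4c6∈{5}] r4c6's peers cover all but 5 ⇒ r4c6=5.
Step 15. [r2c3∈{4}] r2c3 has the single candidate 4. So r2c3=4.
Step 16. [r6c6∈{2}] r6c6 is down to just 2 ⇒ r6c6=2.
Step 17. [r6c1∈{1}] only 1 remains possible at r6c1, so r6c1=1.
Step 18. [r6c2∈{5}] only 5 remains possible at r6c2 ⇒ r6c2=5.
Step 19. [r6c4∈{4}] r6c4 is down to just 4. So r6c4=4.
Step 20. [r2c5∈{1}] nothing but 1 survives at r2c5, so r2c5=1.
Step 21. [r5c5∈{3}] r5c5 is down to just 3 ⇒ r5c5=3.
Step 22. [r2c6∈{6}] r2c6 is down to just 6, so r2c6=6.

Answer: 3 1 6 2 5 4 / 5 2 4 3 1 6 / 4 6 5 1 2 3 / 2 3 1 6 4 5 / 6 4 2 5 3 1 / 1 5 3 4 6 2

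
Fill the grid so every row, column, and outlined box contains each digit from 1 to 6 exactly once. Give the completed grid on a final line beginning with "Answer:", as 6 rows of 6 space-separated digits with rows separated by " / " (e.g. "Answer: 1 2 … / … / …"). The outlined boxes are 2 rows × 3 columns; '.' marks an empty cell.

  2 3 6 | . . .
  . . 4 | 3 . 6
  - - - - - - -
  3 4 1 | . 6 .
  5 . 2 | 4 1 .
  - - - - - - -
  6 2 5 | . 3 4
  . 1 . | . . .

Step 1. [r6c4∈{2,5,6}] r6c4 is the only open cell in row 6 admitting 6. So r6c4=6.
Step 2. [r3c4∈{2,5}] r3c4 is the only open cell in col 4 admitting 2. So r3c4=2.
Step 3. [r1c4∈{1,5}] in col 4, 5 fits only at r1c4 ⇒ r1c4=5.
Step 4. [r6c6∈{2,5}] 2 has one home in col 6: r6c6. So r6c6=2.
Step 5. [r2c5∈{2}] nothing but 2 survives at r2c5. So r2c5=2.
Step 6. [r1c5∈{4}] r1c5 is down to just 4. So r1c5=4.
Step 7. [r4c6∈{3}] r4c6 has the single candidate 3, so r4c6=3.
Step 8. [r6c3∈{3}] r6c3 is down to just 3, so r6c3=3.
Step 9. [r6c5∈{5}] nothing but 5 survives at r6c5 ⇒ r6c5=5.
Step 10. [r3c6∈{5}] r3c6 is down to just 5. So r3c6=5.
Step 11. [r5c4∈{1}] r5c4 has the single candidate 1. So r5c4=1.
Step 12. [r2c1∈{1}] r2c1 has the single candidate 1, so r2c1=1.
Step 13. [r2c2∈{5}] only 5 remains possible at r2c2 ⇒ r2c2=5.
Step 14. [r4c2∈{6}] r4c2 is down to just 6 ⇒ r4c2=6.
Step 15. [r6c1∈{4}] nothing but 4 survives at r6c1, so r6c1=4.
Step 16. [r1c6∈{1}] only 1 remains possible at r1c6, so r1c6=1.

Answer: 2 3 6 5 4 1 / 1 5 4 3 2 6 / 3 4 1 2 6 5 / 5 6 2 4 1 3 / 6 2 5 1 3 4 / 4 1 3 6 5 2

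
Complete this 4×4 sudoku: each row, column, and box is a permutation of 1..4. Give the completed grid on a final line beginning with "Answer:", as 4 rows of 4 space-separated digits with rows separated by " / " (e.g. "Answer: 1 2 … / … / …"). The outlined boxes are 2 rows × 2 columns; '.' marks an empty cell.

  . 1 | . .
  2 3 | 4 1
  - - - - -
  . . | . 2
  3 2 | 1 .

Step 1. [r3c1∈{1,4}] 1 has one home in row 3: r3c1. So r3c1=1.
Step 2. [r3c3∈{3}] nothing but 3 survives at r3c3, so r3c3=3.
Step 3. [r1c1∈{4}] nothing but 4 survives at r1c1. So r1c1=4.
Step 4. [r1c4∈{3}] r1c4's peers cover all but 3 ⇒ r1c4=3.
Step 5. [r3c2∈{4}] only 4 remains possible at r3c2 ⇒ r3c2=4.
Step 6. [r1c3∈{2}] r1c3 is down to just 2, so r1c3=2.
Step 7. [r4c4∈{4}] r4c4's peers cover all but 4. So r4c4=4.

Answer: 4 1 2 3 / 2 3 4 1 / 1 4 3 2 / 3 2 1 4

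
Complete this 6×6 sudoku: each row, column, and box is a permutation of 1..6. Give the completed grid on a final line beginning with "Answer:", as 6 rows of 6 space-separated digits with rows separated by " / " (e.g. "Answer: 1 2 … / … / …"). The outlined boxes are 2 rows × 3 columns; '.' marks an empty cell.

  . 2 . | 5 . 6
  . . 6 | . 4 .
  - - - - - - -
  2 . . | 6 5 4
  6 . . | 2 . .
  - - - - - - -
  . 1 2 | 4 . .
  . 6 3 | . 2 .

Step 1. [r2c4∈{1,3}] in col 4, 3 fits only at r2c4 ⇒ r2c4=3.
Step 2. [r1c5∈{1}] r1c5 has the single candidate 1. So r1c5=1.
Step 3. [r4c6∈{1,3}] in box 4, 1 fits only at r4c6, so r4c6=1.
Step 4. [r4c2∈{3,4,5}] across col 2, 4 lands solely at r4c2 ⇒ r4c2=4.
Step 5. [r5c1∈{5}] r5c1 is down to just 5, so r5c1=5.
Step 6. [r6c1∈{4}] r6c1 has the single candidate 4. So r6c1=4.
Step 7. [r5c6∈{3}] nothing but 3 survives at r5c6. So r5c6=3.
Step 8. [r6c6∈{5}] nothing but 5 survives at r6c6. So r6c6=5.
Step 9. [r1c3∈{4}] r1c3 has the single candidate 4 ⇒ r1c3=4.
Step 10. [r4c3∈{5}] nothing but 5 survives at r4c3, so r4c3=5.
Step 11. [r3c2∈{3}] nothing but 3 survives at r3c2, so r3c2=3.
Step 12. [r5c5∈{6}] r5c5 is down to just 6, so r5c5=6.
Step 13. [r4c5∈{3}] nothing but 3 survives at r4c5. So r4c5=3.
Step 14. [r2c1∈{1}] r2c1 has the single candidate 1 ⇒ r2c1=1.
Step 15. [r3c3∈{1}] nothing but 1 survives at r3c3 ⇒ r3c3=1.
Step 16. [r2c2∈{5}] nothing but 5 survives at r2c2, so r2c2=5.
Step 17. [r1c1∈{3}] r1c1 has the single candidate 3, so r1c1=3.
Step 18. [r6c4∈{1}] nothing but 1 survives at r6c4. So r6c4=1.
Step 19. [r2c6∈{2}] nothing but 2 survives at r2c6, so r2c6=2.

Answer: 3 2 4 5 1 6 / 1 5 6 3 4 2 / 2 3 1 6 5 4 / 6 4 5 2 3 1 / 5 1 2 4 6 3 / 4 6 3 1 2 5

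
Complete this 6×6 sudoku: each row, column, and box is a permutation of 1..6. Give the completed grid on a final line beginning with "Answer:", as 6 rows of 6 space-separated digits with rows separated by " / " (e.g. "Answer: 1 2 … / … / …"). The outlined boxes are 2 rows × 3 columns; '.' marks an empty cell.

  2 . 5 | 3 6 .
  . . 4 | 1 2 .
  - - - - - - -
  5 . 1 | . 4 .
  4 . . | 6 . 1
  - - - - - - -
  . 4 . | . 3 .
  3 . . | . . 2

Step 1. [r6c2∈{1,5,6}] 5 has one home in col 2: r6c2. So r6c2=5.
Step 2. [r5c6∈{5,6}] r5c6 is the only open cell in col 6 admitting 6, so r5c6=6.
Step 3. [r3c2∈{2,3,6}] across row 3, 6 lands solely at r3c2. So r3c2=6.
Step 4. [r4c2∈{2,3}] 2 has one home in col 2: r4c2, so r4c2=2.
Step 5. [r5c1∈{1}] only 1 remains possible at r5c1 ⇒ r5c1=1.
Step 6. [r3c4∈{2}] nothing but 2 survives at r3c4 ⇒ r3c4=2.
Step 7. [r4c5∈{5}] r4c5 has the single candidate 5 ⇒ r4c5=5.
Step 8. [r2c2∈{3}] r2c2 has the single candidate 3, so r2c2=3.
Step 9. [r5c3∈{2}] nothing but 2 survives at r5c3 ⇒ r5c3=2.
Step 10. [r2c6∈{5}] only 5 remains possible at r2c6. So r2c6=5.
Step 11. [r6c3∈{6}] r6c3 is down to just 6. So r6c3=6.
Step 12. [r5c4∈{5}] r5c4 has the single candidate 5. So r5c4=5.
Step 13. [r6c5∈{1}] only 1 remains possible at r6c5, so r6c5=1.
Step 14. [r1c6∈{4}] nothing but 4 survives at r1c6 ⇒ r1c6=4.
Step 15. [r3c6∈{3}] nothing but 3 survives at r3c6 ⇒ r3c6=3.
Step 16. [r1c2∈{1}] r1c2's peers cover all but 1, so r1c2=1.
Step 17. [r4c3∈{3}] only 3 remains possible at r4c3, so r4c3=3.
Step 18. [r6c4∈{4}] nothing but 4 survives at r6c4, so r6c4=4.
Step 19. [r2c1∈{6}] only 6 remains possible at r2c1. So r2c1=6.

Answer: 2 1 5 3 6 4 / 6 3 4 1 2 5 / 5 6 1 2 4 3 / 4 2 3 6 5 1 / 1 4 2 5 3 6 / 3 5 6 4 1 2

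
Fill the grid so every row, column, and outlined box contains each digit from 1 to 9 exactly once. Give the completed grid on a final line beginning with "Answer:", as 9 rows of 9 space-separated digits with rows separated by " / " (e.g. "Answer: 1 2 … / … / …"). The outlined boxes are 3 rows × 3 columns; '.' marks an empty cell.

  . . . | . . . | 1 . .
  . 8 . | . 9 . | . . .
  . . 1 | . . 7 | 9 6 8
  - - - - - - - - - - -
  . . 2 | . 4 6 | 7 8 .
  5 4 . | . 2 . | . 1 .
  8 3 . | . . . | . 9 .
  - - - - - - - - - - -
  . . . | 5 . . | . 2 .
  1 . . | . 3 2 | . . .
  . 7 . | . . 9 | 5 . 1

Step 1. [r9c1∈{2,3,4,6}] in row 9, 2 fits only at r9c1 ⇒ r9c1=2.
Step 2. [r4c1∈{9}] r4c1 is down to just 9. So r4c1=9.
Step 3. [r3c5∈{5}] only 5 remains possible at r3c5. So r3c5=5.
Step 4. [r4c9∈{3,5}] row 4 places 5 nowhere but r4c9, so r4c9=5.
Step 5. [r4c4∈{1,3}] 3 has one home in row 4: r4c4, so r4c4=3.
Step 6. [r3c1∈{3,4}] in row 3, 3 fits only at r3c1. So r3c1=3.
Step 7. [r3c4∈{2,4}] row 3 places 4 nowhere but r3c4, so r3c4=4.
Step 8. [r7c6∈{1,4,8}] r7c6 is the only open cell in col 6 admitting 4 ⇒ r7c6=4.
Step 9. [r7c1∈{6}] r7c1 is down to just 6 ⇒ r7c1=6.
Step 10. [r1c2∈{2,5,6,9}] in col 2, 6 fits only at r1c2, so r1c2=6.
Step 11. [r1c3∈{4,5,7,9}] in row 1, 9 fits only at r1c3. So r1c3=9.
Step 12. [r2c3∈{4,5,7}] r2c3 is the only open cell in box 1 admitting 5. So r2c3=5.
Step 13. [r1c5∈{8}] r1c5's peers cover all but 8. So r1c5=8.
Step 14. [r2c4∈{1,2,6}] r2c4 is the only open cell in row 2 admitting 6 ⇒ r2c4=6.
Step 15. [r1c8∈{3,4,5,7}] r1c8 is the only open cell in row 1 admitting 5. So r1c8=5.
Step 16. [r9c4∈{8}] r9c4 is down to just 8. So r9c4=8.
Step 17. [r8c4∈{7}] r8c4's peers cover all but 7, so r8c4=7.
Step 18. [r8c8∈{4}] r8c8 has the single candidate 4 ⇒ r8c8=4.
Step 19. [r9c8∈{3}] r9c8 is down to just 3. So r9c8=3.
Step 20. [r7c9∈{7,9}] row 7 places 7 nowhere but r7c9, so r7c9=7.
Step 21. [r6c4∈{1}] r6c4's peers cover all but 1 ⇒ r6c4=1.
Step 22. [r5c3∈{6,7}] across row 5, 7 lands solely at r5c3. So r5c3=7.
Step 23. [r8c3∈{8}] r8c3's peers cover all but 8 ⇒ r8c3=8.
Step 24. [r8c7∈{6}] r8c7 is down to just 6 ⇒ r8c7=6.
Step 25. [r1c6∈{3}] only 3 remains possible at r1c6 ⇒ r1c6=3.
Step 26. [r5c7∈{3}] nothing but 3 survives at r5c7 ⇒ r5c7=3.
Step 27. [r1c1∈{4,7}] across row 1, 7 lands solely at r1c1 ⇒ r1c1=7.
Step 28. [r1c9∈{2,4}] 4 has one home in row 1: r1c9, so r1c9=4.
Step 29. [r2c7∈{2}] r2c7's peers cover all but 2 ⇒ r2c7=2.
Step 30. [r7c2∈{9}] nothing but 9 survives at r7c2, so r7c2=9.
Step 31. [r5c9∈{6}] nothing but 6 survives at r5c9 ⇒ r5c9=6.
Step 32. [r6c6∈{5}] only 5 remains possible at r6c6. So r6c6=5.
Step 33. [r8c2∈{5}] r8c2 has the single candidate 5, so r8c2=5.
Step 34. [r8c9∈{9}] r8c9 is down to just 9, so r8c9=9.
Step 35. [r6c3∈{6}] nothing but 6 survives at r6c3 ⇒ r6c3=6.
Step 36. [r6c7∈{4}] r6c7 is down to just 4, so r6c7=4.
Step 37. [r4c2∈{1}] r4c2's peers cover all but 1. So r4c2=1.
Step 38. [r3c2∈{2}] r3c2 is down to just 2. So r3c2=2.
Step 39. [r5c6∈{8}] nothing but 8 survives at r5c6. So r5c6=8.
Step 40. [r2c1∈{4}] r2c1's peers cover all but 4. So r2c1=4.
Step 41. [r7c3∈{3}] r7c3 has the single candidate 3. So r7c3=3.
Step 42. [r6c9∈{2}] r6c9 has the single candidate 2, so r6c9=2.
Step 43. [r2c6∈{1}] r2c6 is down to just 1 ⇒ r2c6=1.
Step 44. [r5c4∈{9}] only 9 remains possible at r5c4. So r5c4=9.
Step 45. [r6c5∈{7}] only 7 remains possible at r6c5. So r6c5=7.
Step 46. [r1c4∈{2}] r1c4 is down to just 2, so r1c4=2.
Step 47. [r7c7∈{8}] r7c7's peers cover all but 8 ⇒ r7c7=8.
Step 48. [r9c5∈{6}] r9c5's peers cover all but 6 ⇒ r9c5=6.
Step 49. [r2c8∈{7}] r2c8 is down to just 7. So r2c8=7.
Step 50. [r7c5∈{1}] only 1 remains possible at r7c5. So r7c5=1.
Step 51. [r9c3∈{4}] only 4 remains possible at r9c3. So r9c3=4.
Step 52. [r2c9∈{3}] r2c9's peers cover all but 3, so r2c9=3.

Answer: 7 6 9 2 8 3 1 5 4 / 4 8 5 6 9 1 2 7 3 / 3 2 1 4 5 7 9 6 8 / 9 1 2 3 4 6 7 8 5 / 5 4 7 9 2 8 3 1 6 / 8 3 6 1 7 5 4 9 2 / 6 9 3 5 1 4 8 2 7 / 1 5 8 7 3 2 6 4 9 / 2 7 4 8 6 9 5 3 1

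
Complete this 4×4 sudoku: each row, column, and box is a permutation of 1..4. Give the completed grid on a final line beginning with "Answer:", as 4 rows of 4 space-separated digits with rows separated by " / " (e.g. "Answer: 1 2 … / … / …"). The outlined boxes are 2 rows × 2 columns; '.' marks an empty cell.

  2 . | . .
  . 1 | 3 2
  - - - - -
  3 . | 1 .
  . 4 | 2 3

Step 1. [r1c4∈{1,4}] in row 1, 1 fits only at r1c4 ⇒ r1c4=1.
Step 2. [r2c1∈{4}] r2c1 is down to just 4 ⇒ r2c1=4.
Step 3. [r4c1∈{1}] r4c1 has the single candidate 1, so r4c1=1.
Step 4. [r1c3∈{4}] nothing but 4 survives at r1c3. So r1c3=4.
Step 5. [r3c2∈{2}] only 2 remains possible at r3c2, so r3c2=2.
Step 6. [r3c4∈{4}] only 4 remains possible at r3c4. So r3c4=4.
Step 7. [r1c2∈{3}] r1c2 is down to just 3 ⇒ r1c2=3.

Answer: 2 3 4 1 / 4 1 3 2 / 3 2 1 4 / 1 4 2 3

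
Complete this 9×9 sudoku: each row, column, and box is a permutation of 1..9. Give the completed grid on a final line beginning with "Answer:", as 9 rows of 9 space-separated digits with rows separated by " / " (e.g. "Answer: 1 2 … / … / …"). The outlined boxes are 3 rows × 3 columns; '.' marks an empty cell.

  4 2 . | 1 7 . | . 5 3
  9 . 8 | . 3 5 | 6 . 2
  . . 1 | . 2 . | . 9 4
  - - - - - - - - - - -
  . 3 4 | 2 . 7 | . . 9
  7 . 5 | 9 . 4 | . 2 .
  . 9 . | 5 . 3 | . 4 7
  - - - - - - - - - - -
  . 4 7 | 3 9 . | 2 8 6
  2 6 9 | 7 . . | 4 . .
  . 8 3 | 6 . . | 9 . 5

Step 1. [r9c1∈{1}] r9c1 is down to just 1, so r9c1=1.
Step 2. [r5c9∈{1,8}] 8 has one home in col 9: r5c9 ⇒ r5c9=8.
Step 3. [r6c7∈{1}] r6c7 is down to just 1 ⇒ r6c7=1.
Step 4. [r4c5∈{1,6,8}] r4c5 is the only open cell in row 4 admitting 1, so r4c5=1.
Step 5. [r3c4∈{8}] nothing but 8 survives at r3c4. So r3c4=8.
Step 6. [r1c3∈{6}] r1c3 has the single candidate 6, so r1c3=6.
Step 7. [r6c5∈{6,8}] in box 5, 8 fits only at r6c5 ⇒ r6c5=8.
Step 8. [r2c8∈{1,7}] in row 2, 1 fits only at r2c8 ⇒ r2c8=1.
Step 9. [r3c2∈{5,7}] col 2 places 5 nowhere but r3c2 ⇒ r3c2=5.
Step 10. [r4c1∈{6,8}] 8 has one home in row 4: r4c1. So r4c1=8.
Step 11. [r8c9∈{1}] only 1 remains possible at r8c9, so r8c9=1.
Step 12. [r9c6∈{2}] nothing but 2 survives at r9c6, so r9c6=2.
Step 13. [r2c4∈{4}] r2c4's peers cover all but 4 ⇒ r2c4=4.
Step 14. [r3c6∈{6}] r3c6 is down to just 6, so r3c6=6.
Step 15. [r9c5∈{4}] r9c5 is down to just 4, so r9c5=4.
Step 16. [r8c6∈{8}] r8c6's peers cover all but 8 ⇒ r8c6=8.
Step 17. [r3c1∈{3}] nothing but 3 survives at r3c1, so r3c1=3.
Step 18. [r1c7∈{8}] r1c7 has the single candidate 8 ⇒ r1c7=8.
Step 19. [r5c5∈{6}] r5c5's peers cover all but 6, so r5c5=6.
Step 20. [r8c5∈{5}] r8c5 is down to just 5. So r8c5=5.
Step 21. [r4c8∈{6}] r4c8 has the single candidate 6. So r4c8=6.
Step 22. [r4c7∈{5}] r4c7 is down to just 5. So r4c7=5.
Step 23. [r6c1∈{6}] only 6 remains possible at r6c1, so r6c1=6.
Step 24. [r1c6∈{9}] nothing but 9 survives at r1c6. So r1c6=9.
Step 25. [r7c1∈{5}] only 5 remains possible at r7c1 ⇒ r7c1=5.
Step 26. [r7c6∈{1}] r7c6 has the single candidate 1 ⇒ r7c6=1.
Step 27. [r3c7∈{7}] only 7 remains possible at r3c7. So r3c7=7.
Step 28. [r2c2∈{7}] nothing but 7 survives at r2c2 ⇒ r2c2=7.
Step 29. [r8c8∈{3}] only 3 remains possible at r8c8 ⇒ r8c8=3.
Step 30. [r5c7∈{3}] only 3 remains possible at r5c7. So r5c7=3.
Step 31. [r9c8∈{7}] nothing but 7 survives at r9c8 ⇒ r9c8=7.
Step 32. [r6c3∈{2}] r6c3's peers cover all but 2, so r6c3=2.
Step 33. [r5c2∈{1}] nothing but 1 survives at r5c2, so r5c2=1.

Answer: 4 2 6 1 7 9 8 5 3 / 9 7 8 4 3 5 6 1 2 / 3 5 1 8 2 6 7 9 4 / 8 3 4 2 1 7 5 6 9 / 7 1 5 9 6 4 3 2 8 / 6 9 2 5 8 3 1 4 7 / 5 4 7 3 9 1 2 8 6 / 2 6 9 7 5 8 4 3 1 / 1 8 3 6 4 2 9 7 5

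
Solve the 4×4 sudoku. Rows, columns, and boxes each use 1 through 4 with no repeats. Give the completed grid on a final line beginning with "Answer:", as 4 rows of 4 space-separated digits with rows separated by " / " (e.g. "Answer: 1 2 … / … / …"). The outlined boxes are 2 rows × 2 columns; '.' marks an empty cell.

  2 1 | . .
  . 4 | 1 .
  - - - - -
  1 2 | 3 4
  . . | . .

Step 1. [r2c4∈{2,3}] in row 2, 2 fits only at r2c4, so r2c4=2.
Step 2. [r4c2∈{3}] r4c2 has the single candidate 3. So r4c2=3.
Step 3. [r2c1∈{3}] r2c1 is down to just 3 ⇒ r2c1=3.
Step 4. [r4c4∈{1}] r4c4's peers cover all but 1 ⇒ r4c4=1.
Step 5. [r1c3∈{4}] r1c3 has the single candidate 4 ⇒ r1c3=4.
Step 6. [r4c3∈{2}] only 2 remains possible at r4c3 ⇒ r4c3=2.
Step 7. [r1c4∈{3}] nothing but 3 survives at r1c4 ⇒ r1c4=3.
Step 8. [r4c1∈{4}] r4c1 is down to just 4. So r4c1=4.

Answer: 2 1 4 3 / 3 4 1 2 / 1 2 3 4 / 4 3 2 1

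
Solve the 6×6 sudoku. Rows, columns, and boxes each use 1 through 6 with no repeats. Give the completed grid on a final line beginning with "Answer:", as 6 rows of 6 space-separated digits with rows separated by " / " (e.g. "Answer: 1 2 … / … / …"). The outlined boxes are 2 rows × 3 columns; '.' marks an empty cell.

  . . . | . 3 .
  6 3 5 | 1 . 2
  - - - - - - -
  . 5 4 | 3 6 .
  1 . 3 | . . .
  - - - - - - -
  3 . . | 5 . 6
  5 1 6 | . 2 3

Step 1. [r1c1∈{2,4}] r1c1 is the only open cell in col 1 admitting 4, so r1c1=4.
Step 2. [r4c6∈{4,5}] 4 has one home in col 6: r4c6 ⇒ r4c6=4.
Step 3. [r1c2∈{2}] only 2 remains possible at r1c2 ⇒ r1c2=2.
Step 4. [r2c5∈{4}] nothing but 4 survives at r2c5. So r2c5=4.
Step 5. [r1c6∈{5}] nothing but 5 survives at r1c6 ⇒ r1c6=5.
Step 6. [r3c6∈{1}] r3c6 is down to just 1 ⇒ r3c6=1.
Step 7. [r4c2∈{6}] r4c2 has the single candidate 6 ⇒ r4c2=6.
Step 8. [r5c3∈{2}] only 2 remains possible at r5c3 ⇒ r5c3=2.
Step 9. [r5c5∈{1}] r5c5 has the single candidate 1. So r5c5=1.
Step 10. [r3c1∈{2}] only 2 remains possible at r3c1, so r3c1=2.
Step 11. [r6c4∈{4}] r6c4 is down to just 4. So r6c4=4.
Step 12. [r4c5∈{5}] r4c5's peers cover all but 5 ⇒ r4c5=5.
Step 13. [r1c3∈{1}] r1c3 is down to just 1 ⇒ r1c3=1.
Step 14. [r4c4∈{2}] r4c4's peers cover all but 2. So r4c4=2.
Step 15. [r1c4∈{6}] r1c4's peers cover all but 6, so r1c4=6.
Step 16. [r5c2∈{4}] only 4 remains possible at r5c2, so r5c2=4.

Answer: 4 2 1 6 3 5 / 6 3 5 1 4 2 / 2 5 4 3 6 1 / 1 6 3 2 5 4 / 3 4 2 5 1 6 / 5 1 6 4 2 3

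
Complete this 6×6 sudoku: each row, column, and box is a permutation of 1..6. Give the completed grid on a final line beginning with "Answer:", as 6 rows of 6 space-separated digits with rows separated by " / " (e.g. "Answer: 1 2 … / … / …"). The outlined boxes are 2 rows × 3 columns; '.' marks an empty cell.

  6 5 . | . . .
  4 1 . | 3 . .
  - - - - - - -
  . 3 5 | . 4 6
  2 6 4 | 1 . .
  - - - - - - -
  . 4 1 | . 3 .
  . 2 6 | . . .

Step 1. [r4c5∈{5}] only 5 remains possible at r4c5. So r4c5=5.
Step 2. [r2c6∈{2,5}] across row 2, 5 lands solely at r2c6 ⇒ r2c6=5.
Step 3. [r6c5∈{1}] nothing but 1 survives at r6c5. So r6c5=1.
Step 4. [r1c5∈{2}] nothing but 2 survives at r1c5. So r1c5=2.
Step 5. [r1c4∈{4}] r1c4 is down to just 4, so r1c4=4.
Step 6. [r5c1∈{5}] nothing but 5 survives at r5c1 ⇒ r5c1=5.
Step 7. [r5c6∈{2}] r5c6 is down to just 2. So r5c6=2.
Step 8. [r6c1∈{3}] r6c1 is down to just 3, so r6c1=3.
Step 9. [r2c3∈{2}] nothing but 2 survives at r2c3. So r2c3=2.
Step 10. [r6c6∈{4}] r6c6's peers cover all but 4. So r6c6=4.
Step 11. [r5c4∈{6}] only 6 remains possible at r5c4 ⇒ r5c4=6.
Step 12. [r4c6∈{3}] r4c6's peers cover all but 3 ⇒ r4c6=3.
Step 13. [r3c1∈{1}] r3c1 has the single candidate 1, so r3c1=1.
Step 14. [r2c5∈{6}] r2c5 has the single candidate 6. So r2c5=6.
Step 15. [r1c3∈{3}] nothing but 3 survives at r1c3, so r1c3=3.
Step 16. [r3c4∈{2}] r3c4 is down to just 2 ⇒ r3c4=2.
Step 17. [r6c4∈{5}] only 5 remains possible at r6c4, so r6c4=5.
Step 18. [r1c6∈{1}] r1c6 has the single candidate 1 ⇒ r1c6=1.

Answer: 6 5 3 4 2 1 / 4 1 2 3 6 5 / 1 3 5 2 4 6 / 2 6 4 1 5 3 / 5 4 1 6 3 2 / 3 2 6 5 1 4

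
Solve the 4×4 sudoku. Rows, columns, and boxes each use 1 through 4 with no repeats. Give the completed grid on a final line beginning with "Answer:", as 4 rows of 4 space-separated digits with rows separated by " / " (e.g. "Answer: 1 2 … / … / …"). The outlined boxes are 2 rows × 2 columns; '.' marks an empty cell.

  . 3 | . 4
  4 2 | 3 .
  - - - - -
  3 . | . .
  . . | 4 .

Step 1. [r4c2∈{1}] r4c2 has the single candidate 1. So r4c2=1.
Step 2. [r2c4∈{1}] r2c4 has the single candidate 1. So r2c4=1.
Step 3. [r3c4∈{2}] r3c4 has the single candidate 2, so r3c4=2.
Step 4. [r3c3∈{1}] r3c3 has the single candidate 1, so r3c3=1.
Step 5. [r1c1∈{1}] r1c1 has the single candidate 1 ⇒ r1c1=1.
Step 6. [r1c3∈{2}] r1c3 is down to just 2 ⇒ r1c3=2.
Step 7. [r4c4∈{3}] nothing but 3 survives at r4c4. So r4c4=3.
Step 8. [r3c2∈{4}] r3c2 is down to just 4. So r3c2=4.
Step 9. [r4c1∈{2}] r4c1's peers cover all but 2 ⇒ r4c1=2.

Answer: 1 3 2 4 / 4 2 3 1 / 3 4 1 2 / 2 1 4 3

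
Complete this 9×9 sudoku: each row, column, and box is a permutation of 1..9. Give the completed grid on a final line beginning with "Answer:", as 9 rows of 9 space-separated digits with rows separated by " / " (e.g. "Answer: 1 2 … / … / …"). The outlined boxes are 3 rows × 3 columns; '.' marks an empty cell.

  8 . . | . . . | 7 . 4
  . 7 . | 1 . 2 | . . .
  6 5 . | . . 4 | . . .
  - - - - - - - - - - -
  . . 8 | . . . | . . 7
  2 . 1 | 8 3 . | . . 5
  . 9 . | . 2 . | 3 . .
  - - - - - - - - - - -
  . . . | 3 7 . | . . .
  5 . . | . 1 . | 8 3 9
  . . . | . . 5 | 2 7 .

Step 1. [r8c6∈{6}] r8c6's peers cover all but 6 ⇒ r8c6=6.
Step 2. [r3c9∈{1,2,3,8}] r3c9 is the only open cell in col 9 admitting 2. So r3c9=2.
Step 3. [r3c3∈{3,9}] r3c3 is the only open cell in row 3 admitting 3 ⇒ r3c3=3.
Step 4. [r4c8∈{1,2,4,6,9}] in row 4, 2 fits only at r4c8, so r4c8=2.
Step 5. [r1c2∈{1,2}] r1c2 is the only open cell in box 1 admitting 1, so r1c2=1.
Step 6. [r6c1∈{4,7}] in col 1, 7 fits only at r6c1. So r6c1=7.
Step 7. [r6c3∈{4,5,6}] across col 3, 5 lands solely at r6c3. So r6c3=5.
Step 8. [r1c3∈{2,9}] across row 1, 2 lands solely at r1c3 ⇒ r1c3=2.
Step 9. [r7c2∈{2,4,6,8}] row 7 places 2 nowhere but r7c2. So r7c2=2.
Step 10. [r8c2∈{4}] r8c2 is down to just 4 ⇒ r8c2=4.
Step 11. [r4c1∈{3,4}] 4 has one home in box 4: r4c1, so r4c1=4.
Step 12. [r2c1∈{9}] r2c1 is down to just 9 ⇒ r2c1=9.
Step 13. [r5c2∈{6}] nothing but 6 survives at r5c2, so r5c2=6.
Step 14. [r7c1∈{1}] r7c1 is down to just 1. So r7c1=1.
Step 15. [r7c9∈{6}] r7c9 is down to just 6, so r7c9=6.
Step 16. [r6c4∈{4,6}] r6c4 is the only open cell in box 5 admitting 4, so r6c4=4.
Step 17. [r9c4∈{9}] only 9 remains possible at r9c4 ⇒ r9c4=9.
Step 18. [r6c8∈{1,6,8}] row 6 places 6 nowhere but r6c8 ⇒ r6c8=6.
Step 19. [r3c8∈{1,8,9}] r3c8 is the only open cell in col 8 admitting 1. So r3c8=1.
Step 20. [r3c7∈{9}] r3c7's peers cover all but 9, so r3c7=9.
Step 21. [r1c8∈{5}] r1c8 is down to just 5 ⇒ r1c8=5.
Step 22. [r2c5∈{5,6,8}] row 2 places 5 nowhere but r2c5. So r2c5=5.
Step 23. [r5c8∈{4,9}] 9 has one home in col 8: r5c8 ⇒ r5c8=9.
Step 24. [r1c4∈{6}] r1c4 has the single candidate 6 ⇒ r1c4=6.
Step 25. [r9c2∈{3,8}] r9c2 is the only open cell in col 2 admitting 8 ⇒ r9c2=8.
Step 26. [r1c5∈{9}] nothing but 9 survives at r1c5 ⇒ r1c5=9.
Step 27. [r6c9∈{1,8}] in row 6, 8 fits only at r6c9. So r6c9=8.
Step 28. [r7c7∈{4,5}] 5 has one home in row 7: r7c7. So r7c7=5.
Step 29. [r6c6∈{1}] nothing but 1 survives at r6c6. So r6c6=1.
Step 30. [r4c4∈{5}] only 5 remains possible at r4c4. So r4c4=5.
Step 31. [r7c3∈{9}] r7c3 has the single candidate 9, so r7c3=9.
Step 32. [r4c6∈{9}] r4c6 is down to just 9 ⇒ r4c6=9.
Step 33. [r4c7∈{1}] r4c7 has the single candidate 1 ⇒ r4c7=1.
Step 34. [r7c8∈{4}] only 4 remains possible at r7c8 ⇒ r7c8=4.
Step 35. [r9c9∈{1}] only 1 remains possible at r9c9, so r9c9=1.
Step 36. [r3c4∈{7}] r3c4's peers cover all but 7. So r3c4=7.
Step 37. [r2c3∈{4}] r2c3's peers cover all but 4. So r2c3=4.
Step 38. [r2c9∈{3}] r2c9's peers cover all but 3, so r2c9=3.
Step 39. [r9c5∈{4}] nothing but 4 survives at r9c5 ⇒ r9c5=4.
Step 40. [r1c6∈{3}] r1c6 has the single candidate 3, so r1c6=3.
Step 41. [r2c8∈{8}] only 8 remains possible at r2c8 ⇒ r2c8=8.
Step 42. [r7c6∈{8}] r7c6's peers cover all but 8, so r7c6=8.
Step 43. [r5c6∈{7}] only 7 remains possible at r5c6 ⇒ r5c6=7.
Step 44. [r9c3∈{6}] only 6 remains possible at r9c3. So r9c3=6.
Step 45. [r4c5∈{6}] r4c5 is down to just 6. So r4c5=6.
Step 46. [r8c3∈{7}] nothing but 7 survives at r8c3 ⇒ r8c3=7.
Step 47. [r3c5∈{8}] r3c5 has the single candidate 8 ⇒ r3c5=8.
Step 48. [r9c1∈{3}] r9c1 has the single candidate 3. So r9c1=3.
Step 49. [r5c7∈{4}] r5c7 has the single candidate 4 ⇒ r5c7=4.
Step 50. [r8c4∈{2}] only 2 remains possible at r8c4, so r8c4=2.
Step 51. [r4c2∈{3}] nothing but 3 survives at r4c2 ⇒ r4c2=3.
Step 52. [r2c7∈{6}] only 6 remains possible at r2c7, so r2c7=6.

Answer: 8 1 2 6 9 3 7 5 4 / 9 7 4 1 5 2 6 8 3 / 6 5 3 7 8 4 9 1 2 / 4 3 8 5 6 9 1 2 7 / 2 6 1 8 3 7 4 9 5 / 7 9 5 4 2 1 3 6 8 / 1 2 9 3 7 8 5 4 6 / 5 4 7 2 1 6 8 3 9 / 3 8 6 9 4 5 2 7 1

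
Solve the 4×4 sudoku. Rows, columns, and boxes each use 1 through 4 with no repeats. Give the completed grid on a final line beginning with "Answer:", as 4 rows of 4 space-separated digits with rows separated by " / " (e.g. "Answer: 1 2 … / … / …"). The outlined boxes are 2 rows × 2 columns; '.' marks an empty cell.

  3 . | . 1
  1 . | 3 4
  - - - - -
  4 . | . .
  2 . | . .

Step 1. [r1c3∈{2}] r1c3 has the single candidate 2, so r1c3=2.
Step 2. [r4c4∈{3}] r4c4 has the single candidate 3 ⇒ r4c4=3.
Step 3. [r3c3∈{1}] r3c3 has the single candidate 1 ⇒ r3c3=1.
Step 4. [r3c2∈{3}] only 3 remains possible at r3c2 ⇒ r3c2=3.
Step 5. [r3c4∈{2}] only 2 remains possible at r3c4 ⇒ r3c4=2.
Step 6. [r2c2∈{2}] r2c2 has the single candidate 2. So r2c2=2.
Step 7. [r4c2∈{1}] nothing but 1 survives at r4c2. So r4c2=1.
Step 8. [r4c3∈{4}] r4c3 has the single candidate 4 ⇒ r4c3=4.
Step 9. [r1c2∈{4}] nothing but 4 survives at r1c2. So r1c2=4.

Answer: 3 4 2 1 / 1 2 3 4 / 4 3 1 2 / 2 1 4 3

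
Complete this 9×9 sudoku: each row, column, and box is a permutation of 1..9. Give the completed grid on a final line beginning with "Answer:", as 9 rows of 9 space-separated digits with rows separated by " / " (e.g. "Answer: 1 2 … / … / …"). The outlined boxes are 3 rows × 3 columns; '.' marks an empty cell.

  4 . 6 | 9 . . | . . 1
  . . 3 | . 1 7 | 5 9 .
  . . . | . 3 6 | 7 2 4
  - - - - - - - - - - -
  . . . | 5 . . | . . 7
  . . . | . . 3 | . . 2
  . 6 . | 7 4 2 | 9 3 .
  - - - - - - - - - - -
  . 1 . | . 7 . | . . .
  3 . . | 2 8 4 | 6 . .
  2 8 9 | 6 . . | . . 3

Step 1. [r2c1∈{8}] nothing but 8 survives at r2c1, so r2c1=8.
Step 2. [r8c8∈{1,5,7}] row 8 places 1 nowhere but r8c8 ⇒ r8c8=1.
Step 3. [r1c8∈{8}] only 8 remains possible at r1c8, so r1c8=8.
Step 4. [r5c1∈{1,5,7,9}] in col 1, 7 fits only at r5c1. So r5c1=7.
Step 5. [r9c7∈{4}] r9c7's peers cover all but 4, so r9c7=4.
Step 6. [r7c8∈{5}] r7c8 is down to just 5 ⇒ r7c8=5.
Step 7. [r4c6∈{1,8,9}] col 6 places 8 nowhere but r4c6, so r4c6=8.
Step 8. [r1c6∈{5}] only 5 remains possible at r1c6 ⇒ r1c6=5.
Step 9. [r6c9∈{5,8}] col 9 places 5 nowhere but r6c9 ⇒ r6c9=5.
Step 10. [r6c1∈{1}] nothing but 1 survives at r6c1 ⇒ r6c1=1.
Step 11. [r4c1∈{9}] only 9 remains possible at r4c1. So r4c1=9.
Step 12. [r5c7∈{1,8}] across box 6, 8 lands solely at r5c7. So r5c7=8.
Step 13. [r4c5∈{6}] nothing but 6 survives at r4c5, so r4c5=6.
Step 14. [r4c8∈{4}] only 4 remains possible at r4c8. So r4c8=4.
Step 15. [r1c2∈{2,7}] row 1 places 7 nowhere but r1c2 ⇒ r1c2=7.
Step 16. [r8c2∈{5}] nothing but 5 survives at r8c2, so r8c2=5.
Step 17. [r5c3∈{4,5}] in row 5, 5 fits only at r5c3, so r5c3=5.
Step 18. [r2c2∈{2}] r2c2's peers cover all but 2, so r2c2=2.
Step 19. [r8c9∈{9}] only 9 remains possible at r8c9, so r8c9=9.
Step 20. [r5c4∈{1}] r5c4 is down to just 1 ⇒ r5c4=1.
Step 21. [r9c6∈{1}] r9c6 has the single candidate 1 ⇒ r9c6=1.
Step 22. [r1c5∈{2}] r1c5's peers cover all but 2. So r1c5=2.
Step 23. [r7c7∈{2}] r7c7's peers cover all but 2. So r7c7=2.
Step 24. [r9c5∈{5}] r9c5 has the single candidate 5, so r9c5=5.
Step 25. [r7c4∈{3}] only 3 remains possible at r7c4 ⇒ r7c4=3.
Step 26. [r8c3∈{7}] nothing but 7 survives at r8c3 ⇒ r8c3=7.
Step 27. [r4c7∈{1}] r4c7 is down to just 1. So r4c7=1.
Step 28. [r7c9∈{8}] r7c9 has the single candidate 8 ⇒ r7c9=8.
Step 29. [r1c7∈{3}] r1c7's peers cover all but 3. So r1c7=3.
Step 30. [r6c3∈{8}] nothing but 8 survives at r6c3. So r6c3=8.
Step 31. [r5c2∈{4}] nothing but 4 survives at r5c2, so r5c2=4.
Step 32. [r7c6∈{9}] r7c6 has the single candidate 9. So r7c6=9.
Step 33. [r7c3∈{4}] nothing but 4 survives at r7c3 ⇒ r7c3=4.
Step 34. [r4c3∈{2}] r4c3 has the single candidate 2. So r4c3=2.
Step 35. [r3c1∈{5}] r3c1's peers cover all but 5 ⇒ r3c1=5.
Step 36. [r3c2∈{9}] nothing but 9 survives at r3c2 ⇒ r3c2=9.
Step 37. [r2c4∈{4}] r2c4 has the single candidate 4. So r2c4=4.
Step 38. [r3c3∈{1}] nothing but 1 survives at r3c3 ⇒ r3c3=1.
Step 39. [r4c2∈{3}] r4c2 is down to just 3, so r4c2=3.
Step 40. [r3c4∈{8}] nothing but 8 survives at r3c4. So r3c4=8.
Step 41. [r2c9∈{6}] only 6 remains possible at r2c9, so r2c9=6.
Step 42. [r9c8∈{7}] r9c8's peers cover all but 7 ⇒ r9c8=7.
Step 43. [r5c8∈{6}] only 6 remains possible at r5c8, so r5c8=6.
Step 44. [r5c5∈{9}] r5c5 is down to just 9 ⇒ r5c5=9.
Step 45. [r7c1∈{6}] r7c1 is down to just 6, so r7c1=6.

Answer: 4 7 6 9 2 5 3 8 1 / 8 2 3 4 1 7 5 9 6 / 5 9 1 8 3 6 7 2 4 / 9 3 2 5 6 8 1 4 7 / 7 4 5 1 9 3 8 6 2 / 1 6 8 7 4 2 9 3 5 / 6 1 4 3 7 9 2 5 8 / 3 5 7 2 8 4 6 1 9 / 2 8 9 6 5 1 4 7 3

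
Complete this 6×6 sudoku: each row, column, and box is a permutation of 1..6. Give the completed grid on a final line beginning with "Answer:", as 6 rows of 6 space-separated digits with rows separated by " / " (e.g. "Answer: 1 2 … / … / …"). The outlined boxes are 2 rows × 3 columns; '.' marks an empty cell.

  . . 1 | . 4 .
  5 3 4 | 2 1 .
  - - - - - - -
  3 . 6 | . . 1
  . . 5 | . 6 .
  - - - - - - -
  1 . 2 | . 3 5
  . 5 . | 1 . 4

Step 1. [r4c1∈{2,4}] in col 1, 4 fits only at r4c1. So r4c1=4.
Step 2. [r4c6∈{2,3}] r4c6 is the only open cell in col 6 admitting 2 ⇒ r4c6=2.
Step 3. [r1c4∈{3,5,6}] in row 1, 5 fits only at r1c4, so r1c4=5.
Step 4. [r1c1∈{2,6}] across col 1, 2 lands solely at r1c1, so r1c1=2.
Step 5. [r1c2∈{6}] r1c2 is down to just 6 ⇒ r1c2=6.
Step 6. [r4c4∈{3}] r4c4 has the single candidate 3 ⇒ r4c4=3.
Step 7. [r4c2∈{1}] only 1 remains possible at r4c2 ⇒ r4c2=1.
Step 8. [r6c1∈{6}] nothing but 6 survives at r6c1, so r6c1=6.
Step 9. [r1c6∈{3}] only 3 remains possible at r1c6. So r1c6=3.
Step 10. [r5c4∈{6}] r5c4's peers cover all but 6, so r5c4=6.
Step 11. [r5c2∈{4}] r5c2 has the single candidate 4. So r5c2=4.
Step 12. [r6c5∈{2}] r6c5 is down to just 2. So r6c5=2.
Step 13. [r3c2∈{2}] r3c2 has the single candidate 2 ⇒ r3c2=2.
Step 14. [r2c6∈{6}] r2c6's peers cover all but 6. So r2c6=6.
Step 15. [r3c5∈{5}] r3c5 has the single candidate 5 ⇒ r3c5=5.
Step 16. [r3c4∈{4}] r3c4 has the single candidate 4 ⇒ r3c4=4.
Step 17. [r6c3∈{3}] only 3 remains possible at r6c3. So r6c3=3.

Answer: 2 6 1 5 4 3 / 5 3 4 2 1 6 / 3 2 6 4 5 1 / 4 1 5 3 6 2 / 1 4 2 6 3 5 / 6 5 3 1 2 4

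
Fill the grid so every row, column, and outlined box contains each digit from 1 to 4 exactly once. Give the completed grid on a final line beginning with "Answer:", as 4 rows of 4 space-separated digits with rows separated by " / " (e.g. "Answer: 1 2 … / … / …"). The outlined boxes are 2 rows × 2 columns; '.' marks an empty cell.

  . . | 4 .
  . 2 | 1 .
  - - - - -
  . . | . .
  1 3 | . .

Step 1. [r3c4∈{1,2,3,4}] across row 3, 1 lands solely at r3c4. So r3c4=1.
Step 2. [r1c4∈{2,3}] 2 has one home in row 1: r1c4, so r1c4=2.
Step 3. [r3c1∈{2,4}] in col 1, 2 fits only at r3c1 ⇒ r3c1=2.
Step 4. [r2c4∈{3}] nothing but 3 survives at r2c4. So r2c4=3.
Step 5. [r3c3∈{3}] nothing but 3 survives at r3c3. So r3c3=3.
Step 6. [r1c1∈{3}] r1c1 has the single candidate 3, so r1c1=3.
Step 7. [r4c3∈{2}] nothing but 2 survives at r4c3, so r4c3=2.
Step 8. [r1c2∈{1}] r1c2 is down to just 1. So r1c2=1.
Step 9. [r2c1∈{4}] r2c1 is down to just 4, so r2c1=4.
Step 10. [r4c4∈{4}] nothing but 4 survives at r4c4, so r4c4=4.
Step 11. [r3c2∈{4}] r3c2 is down to just 4 ⇒ r3c2=4.

Answer: 3 1 4 2 / 4 2 1 3 / 2 4 3 1 / 1 3 2 4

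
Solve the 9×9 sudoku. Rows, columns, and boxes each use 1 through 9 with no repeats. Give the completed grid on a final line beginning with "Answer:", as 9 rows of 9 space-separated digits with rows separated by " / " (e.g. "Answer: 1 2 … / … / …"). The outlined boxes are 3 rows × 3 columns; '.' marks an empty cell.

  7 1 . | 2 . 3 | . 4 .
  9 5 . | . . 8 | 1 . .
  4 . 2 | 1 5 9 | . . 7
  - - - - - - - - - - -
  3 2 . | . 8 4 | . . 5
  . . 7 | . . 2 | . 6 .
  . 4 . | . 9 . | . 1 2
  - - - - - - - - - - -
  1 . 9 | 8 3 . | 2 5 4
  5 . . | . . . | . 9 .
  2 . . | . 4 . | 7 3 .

Step 1. [r1c5∈{6}] r1c5's peers cover all but 6. So r1c5=6.
Step 2. [r1c3∈{8}] only 8 remains possible at r1c3, so r1c3=8.
Step 3. [r9c3∈{6}] r9c3 has the single candidate 6, so r9c3=6.
Step 4. [r7c6∈{6,7}] 6 has one home in row 7: r7c6 ⇒ r7c6=6.
Step 5. [r8c4∈{7}] r8c4 has the single candidate 7 ⇒ r8c4=7.
Step 6. [r5c4∈{3,5}] in row 5, 5 fits only at r5c4, so r5c4=5.
Step 7. [r5c1∈{8}] only 8 remains possible at r5c1 ⇒ r5c1=8.
Step 8. [r4c7∈{9}] r4c7's peers cover all but 9, so r4c7=9.
Step 9. [r2c3∈{3}] r2c3 is down to just 3, so r2c3=3.
Step 10. [r3c7∈{3,6,8}] 3 has one home in row 3: r3c7 ⇒ r3c7=3.
Step 11. [r8c6∈{1}] only 1 remains possible at r8c6 ⇒ r8c6=1.
Step 12. [r9c2∈{8}] nothing but 8 survives at r9c2, so r9c2=8.
Step 13. [r8c7∈{6,8}] in col 7, 6 fits only at r8c7, so r8c7=6.
Step 14. [r6c1∈{6}] nothing but 6 survives at r6c1 ⇒ r6c1=6.
Step 15. [r8c5∈{2}] r8c5 has the single candidate 2. So r8c5=2.
Step 16. [r8c3∈{4}] r8c3 is down to just 4 ⇒ r8c3=4.
Step 17. [r9c9∈{1}] r9c9 has the single candidate 1. So r9c9=1.
Step 18. [r2c9∈{6}] r2c9 is down to just 6. So r2c9=6.
Step 19. [r8c2∈{3}] r8c2 is down to just 3, so r8c2=3.
Step 20. [r6c3∈{5}] r6c3 has the single candidate 5, so r6c3=5.
Step 21. [r2c8∈{2}] only 2 remains possible at r2c8 ⇒ r2c8=2.
Step 22. [r5c7∈{4}] only 4 remains possible at r5c7. So r5c7=4.
Step 23. [r6c7∈{8}] r6c7 has the single candidate 8, so r6c7=8.
Step 24. [r1c9∈{9}] nothing but 9 survives at r1c9 ⇒ r1c9=9.
Step 25. [r3c2∈{6}] only 6 remains possible at r3c2 ⇒ r3c2=6.
Step 26. [r5c9∈{3}] r5c9 has the single candidate 3. So r5c9=3.
Step 27. [r6c4∈{3}] r6c4 has the single candidate 3. So r6c4=3.
Step 28. [r3c8∈{8}] r3c8's peers cover all but 8, so r3c8=8.
Step 29. [r5c2∈{9}] r5c2's peers cover all but 9, so r5c2=9.
Step 30. [r2c4∈{4}] nothing but 4 survives at r2c4. So r2c4=4.
Step 31. [r4c3∈{1}] r4c3's peers cover all but 1, so r4c3=1.
Step 32. [r9c4∈{9}] nothing but 9 survives at r9c4. So r9c4=9.
Step 33. [r6c6∈{7}] only 7 remains possible at r6c6. So r6c6=7.
Step 34. [r4c8∈{7}] r4c8 has the single candidate 7 ⇒ r4c8=7.
Step 35. [r4c4∈{6}] r4c4 is down to just 6 ⇒ r4c4=6.
Step 36. [r1c7∈{5}] nothing but 5 survives at r1c7 ⇒ r1c7=5.
Step 37. [r7c2∈{7}] only 7 remains possible at r7c2, so r7c2=7.
Step 38. [r5c5∈{1}] r5c5 is down to just 1 ⇒ r5c5=1.
Step 39. [r2c5∈{7}] nothing but 7 survives at r2c5. So r2c5=7.
Step 40. [r9c6∈{5}] r9c6 is down to just 5 ⇒ r9c6=5.
Step 41. [r8c9∈{8}] r8c9 has the single candidate 8, so r8c9=8.

Answer: 7 1 8 2 6 3 5 4 9 / 9 5 3 4 7 8 1 2 6 / 4 6 2 1 5 9 3 8 7 / 3 2 1 6 8 4 9 7 5 / 8 9 7 5 1 2 4 6 3 / 6 4 5 3 9 7 8 1 2 / 1 7 9 8 3 6 2 5 4 / 5 3 4 7 2 1 6 9 8 / 2 8 6 9 4 5 7 3 1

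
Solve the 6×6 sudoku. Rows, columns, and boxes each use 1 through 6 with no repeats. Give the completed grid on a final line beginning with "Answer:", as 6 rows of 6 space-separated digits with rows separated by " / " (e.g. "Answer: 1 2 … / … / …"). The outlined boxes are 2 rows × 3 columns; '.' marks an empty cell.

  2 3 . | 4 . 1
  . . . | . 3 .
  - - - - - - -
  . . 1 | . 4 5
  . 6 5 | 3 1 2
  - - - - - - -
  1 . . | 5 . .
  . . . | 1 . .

Step 1. [r2c6∈{6}] r2c6 is down to just 6 ⇒ r2c6=6.
Step 2. [r6c1∈{3,4,5,6}] r6c1 is the only open cell in col 1 admitting 6. So r6c1=6.
Step 3. [r2c3∈{4}] nothing but 4 survives at r2c3, so r2c3=4.
Step 4. [r6c2∈{2,4,5}] r6c2 is the only open cell in row 6 admitting 5. So r6c2=5.
Step 5. [r6c5∈{2}] only 2 remains possible at r6c5, so r6c5=2.
Step 6. [r5c2∈{2,4}] 4 has one home in col 2: r5c2. So r5c2=4.
Step 7. [r6c3∈{3}] nothing but 3 survives at r6c3 ⇒ r6c3=3.
Step 8. [r3c2∈{2}] nothing but 2 survives at r3c2 ⇒ r3c2=2.
Step 9. [r5c3∈{2}] r5c3 is down to just 2, so r5c3=2.
Step 10. [r4c1∈{4}] nothing but 4 survives at r4c1 ⇒ r4c1=4.
Step 11. [r1c5∈{5}] r1c5 is down to just 5, so r1c5=5.
Step 12. [r2c4∈{2}] r2c4's peers cover all but 2 ⇒ r2c4=2.
Step 13. [r5c5∈{6}] nothing but 6 survives at r5c5. So r5c5=6.
Step 14. [r6c6∈{4}] r6c6 has the single candidate 4 ⇒ r6c6=4.
Step 15. [r5c6∈{3}] nothing but 3 survives at r5c6. So r5c6=3.
Step 16. [r3c4∈{6}] only 6 remains possible at r3c4, so r3c4=6.
Step 17. [r1c3∈{6}] only 6 remains possible at r1c3, so r1c3=6.
Step 18. [r2c1∈{5}] nothing but 5 survives at r2c1 ⇒ r2c1=5.
Step 19. [r3c1∈{3}] nothing but 3 survives at r3c1 ⇒ r3c1=3.
Step 20. [r2c2∈{1}] r2c2's peers cover all but 1, so r2c2=1.

Answer: 2 3 6 4 5 1 / 5 1 4 2 3 6 / 3 2 1 6 4 5 / 4 6 5 3 1 2 / 1 4 2 5 6 3 / 6 5 3 1 2 4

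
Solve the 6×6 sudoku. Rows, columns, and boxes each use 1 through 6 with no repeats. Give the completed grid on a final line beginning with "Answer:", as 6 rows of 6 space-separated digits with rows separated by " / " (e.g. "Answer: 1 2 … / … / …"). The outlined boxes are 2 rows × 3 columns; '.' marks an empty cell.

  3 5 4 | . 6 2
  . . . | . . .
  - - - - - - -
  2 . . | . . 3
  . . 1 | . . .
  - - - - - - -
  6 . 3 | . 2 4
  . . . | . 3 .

Step 1. [r5c4∈{1,5}] across row 5, 5 lands solely at r5c4, so r5c4=5.
Step 2. [r1c4∈{1}] only 1 remains possible at r1c4, so r1c4=1.
Step 3. [r6c4∈{6}] only 6 remains possible at r6c4 ⇒ r6c4=6.
Step 4. [r3c4∈{4}] only 4 remains possible at r3c4. So r3c4=4.
Step 5. [r4c5∈{5}] only 5 remains possible at r4c5. So r4c5=5.
Step 6. [r3c2∈{6}] r3c2 is down to just 6. So r3c2=6.
Step 7. [r5c2∈{1}] r5c2's peers cover all but 1. So r5c2=1.
Step 8. [r4c1∈{4}] r4c1 has the single candidate 4, so r4c1=4.
Step 9. [r2c2∈{2}] nothing but 2 survives at r2c2. So r2c2=2.
Step 10. [r3c3∈{5}] r3c3's peers cover all but 5 ⇒ r3c3=5.
Step 11. [r6c2∈{4}] r6c2's peers cover all but 4 ⇒ r6c2=4.
Step 12. [r4c6∈{6}] r4c6 has the single candidate 6. So r4c6=6.
Step 13. [r6c6∈{1}] only 1 remains possible at r6c6 ⇒ r6c6=1.
Step 14. [r3c5∈{1}] r3c5 has the single candidate 1 ⇒ r3c5=1.
Step 15. [r2c6∈{5}] only 5 remains possible at r2c6, so r2c6=5.
Step 16. [r2c1∈{1}] only 1 remains possible at r2c1 ⇒ r2c1=1.
Step 17. [r6c3∈{2}] only 2 remains possible at r6c3 ⇒ r6c3=2.
Step 18. [r2c5∈{4}] r2c5's peers cover all but 4 ⇒ r2c5=4.
Step 19. [r6c1∈{5}] r6c1 is down to just 5, so r6c1=5.
Step 20. [r2c4∈{3}] r2c4's peers cover all but 3 ⇒ r2c4=3.
Step 21. [r4c4∈{2}] only 2 remains possible at r4c4 ⇒ r4c4=2.
Step 22. [r4c2∈{3}] r4c2 has the single candidate 3, so r4c2=3.
Step 23. [r2c3∈{6}] r2c3 is down to just 6. So r2c3=6.

Answer: 3 5 4 1 6 2 / 1 2 6 3 4 5 / 2 6 5 4 1 3 / 4 3 1 2 5 6 / 6 1 3 5 2 4 / 5 4 2 6 3 1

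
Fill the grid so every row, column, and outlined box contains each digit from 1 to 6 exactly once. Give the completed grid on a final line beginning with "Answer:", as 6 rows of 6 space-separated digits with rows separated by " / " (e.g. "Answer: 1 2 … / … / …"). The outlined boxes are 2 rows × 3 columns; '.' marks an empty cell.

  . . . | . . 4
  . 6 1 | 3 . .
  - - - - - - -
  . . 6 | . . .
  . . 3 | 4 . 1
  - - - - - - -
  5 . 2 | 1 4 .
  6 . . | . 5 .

Step 1. [r2c5∈{2}] r2c5's peers cover all but 2. So r2c5=2.
Step 2. [r4c1∈{2}] nothing but 2 survives at r4c1. So r4c1=2.
Step 3. [r6c2∈{1,3,4}] across row 6, 1 lands solely at r6c2, so r6c2=1.
Step 4. [r6c6∈{2,3}] row 6 places 3 nowhere but r6c6 ⇒ r6c6=3.
Step 5. [r1c4∈{5,6}] across col 4, 6 lands solely at r1c4. So r1c4=6.
Step 6. [r3c4∈{2,5}] 5 has one home in col 4: r3c4. So r3c4=5.
Step 7. [r1c2∈{2,3,5}] r1c2 is the only open cell in row 1 admitting 2. So r1c2=2.
Step 8. [r3c2∈{4}] r3c2's peers cover all but 4, so r3c2=4.
Step 9. [r3c5∈{3}] r3c5 is down to just 3 ⇒ r3c5=3.
Step 10. [r1c3∈{5}] r1c3 is down to just 5 ⇒ r1c3=5.
Step 11. [r6c3∈{4}] r6c3 has the single candidate 4. So r6c3=4.
Step 12. [r1c1∈{3}] r1c1 has the single candidate 3, so r1c1=3.
Step 13. [r3c6∈{2}] r3c6 has the single candidate 2, so r3c6=2.
Step 14. [r6c4∈{2}] r6c4 has the single candidate 2, so r6c4=2.
Step 15. [r4c2∈{5}] r4c2's peers cover all but 5, so r4c2=5.
Step 16. [r5c6∈{6}] r5c6 is down to just 6. So r5c6=6.
Step 17. [r1c5∈{1}] r1c5 is down to just 1, so r1c5=1.
Step 18. [r4c5∈{6}] r4c5 is down to just 6 ⇒ r4c5=6.
Step 19. [r5c2∈{3}] r5c2 has the single candidate 3. So r5c2=3.
Step 20. [r3c1∈{1}] r3c1's peers cover all but 1. So r3c1=1.
Step 21. [r2c1∈{4}] r2c1's peers cover all but 4 ⇒ r2c1=4.
Step 22. [r2c6∈{5}] r2c6 is down to just 5. So r2c6=5.

Answer: 3 2 5 6 1 4 / 4 6 1 3 2 5 / 1 4 6 5 3 2 / 2 5 3 4 6 1 / 5 3 2 1 4 6 / 6 1 4 2 5 3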